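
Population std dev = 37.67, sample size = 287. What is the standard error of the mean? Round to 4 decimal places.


SE = sigma / sqrt(n)
sqrt(287) ≈ 16.941074
SE = 37.67 / 16.941074 ≈ 2.223590

2.2236


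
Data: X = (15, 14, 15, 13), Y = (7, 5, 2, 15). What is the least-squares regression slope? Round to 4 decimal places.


b = sum((xi-xbar)(yi-ybar)) / sum((xi-xbar)^2)
n = 4, xbar = 57/4 = 14.25, ybar = 29/4 = 7.25
Sxy = sum((xi-xbar)(yi-ybar)) = -13.25
Sxx = sum((xi-xbar)^2) = 2.75
b = Sxy / Sxx = -53/11 ≈ -4.818182

-4.8182


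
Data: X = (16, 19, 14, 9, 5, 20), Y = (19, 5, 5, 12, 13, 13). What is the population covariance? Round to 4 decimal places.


Cov = (1/n)*sum((xi-xbar)(yi-ybar))
n = 6, xbar = 83/6 ≈ 13.833333, ybar = 67/6 ≈ 11.166667
sum((xi-xbar)(yi-ybar)) = -149/6 ≈ -24.833333
Cov = -24.833333 / 6 = -149/36 ≈ -4.138889

-4.1389


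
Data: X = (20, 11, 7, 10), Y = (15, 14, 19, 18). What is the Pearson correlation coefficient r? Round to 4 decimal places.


r = sum((xi-xbar)(yi-ybar)) / sqrt(sum((xi-xbar)^2) * sum((yi-ybar)^2))
n = 4, xbar = 48/4 = 12, ybar = 66/4 = 16.5
Sxy = sum((xi-xbar)(yi-ybar)) = -25
Sxx = sum((xi-xbar)^2) = 94
Syy = sum((yi-ybar)^2) = 17
sqrt(Sxx*Syy) ≈ 39.974992
r = Sxy / sqrt(Sxx*Syy) = -25 / 39.974992 ≈ -0.625391

-0.6254


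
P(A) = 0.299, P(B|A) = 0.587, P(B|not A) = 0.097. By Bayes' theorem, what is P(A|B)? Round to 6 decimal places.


P(A|B) = P(B|A)*P(A) / P(B), P(B) = P(B|A)*P(A) + P(B|not A)*P(not A)
P(B|A)*P(A) = 0.587 * 0.299 = 0.175513
P(B|not A)*P(not A) = 0.097 * 0.701 = 0.067997
P(B) = 0.175513 + 0.067997 = 0.24351
P(A|B) = 0.175513 / 0.24351 ≈ 0.72076301

0.720763


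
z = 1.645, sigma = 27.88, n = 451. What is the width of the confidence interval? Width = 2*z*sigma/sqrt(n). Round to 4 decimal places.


width = 2*z*sigma/sqrt(n)
2*z*sigma = 2 * 1.645 * 27.88 = 91.7252
sqrt(451) ≈ 21.236761
width = 91.7252 / 21.236761 ≈ 4.319171

4.3192


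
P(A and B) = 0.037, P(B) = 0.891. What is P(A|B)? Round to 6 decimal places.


P(A|B) = P(A and B) / P(B) = 0.037 / 0.891 = 37/891 ≈ 0.04152637

0.041526


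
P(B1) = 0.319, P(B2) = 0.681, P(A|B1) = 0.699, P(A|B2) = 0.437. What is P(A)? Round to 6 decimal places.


P(A) = P(A|B1)*P(B1) + P(A|B2)*P(B2)
P(A|B1)*P(B1) = 0.699 * 0.319 = 0.222981
P(A|B2)*P(B2) = 0.437 * 0.681 = 0.297597
P(A) = 0.222981 + 0.297597 = 0.520578

0.520578


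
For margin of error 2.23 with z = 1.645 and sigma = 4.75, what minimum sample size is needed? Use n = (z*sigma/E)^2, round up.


z*sigma/E = 1.645 * 4.75 / 2.23 = 6251/1784 ≈ 3.503924
(z*sigma/E)^2 ≈ 12.277482
round up: n = 13

13


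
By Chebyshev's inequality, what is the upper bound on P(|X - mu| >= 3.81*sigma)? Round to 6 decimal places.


P <= 1/k^2
k^2 = 3.81^2 = 14.5161
1/k^2 = 1 / 14.5161 ≈ 0.06888903

0.068889


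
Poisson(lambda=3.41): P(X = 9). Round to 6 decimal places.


P = e^(-lam) * lam^k / k!
e^(-3.41) ≈ 0.03304120
lam^k = 3.41^9 ≈ 62343.246025
k! = 9! = 362880
P = 0.03304120 * 62343.246025 / 362880 ≈ 0.005677

0.005677


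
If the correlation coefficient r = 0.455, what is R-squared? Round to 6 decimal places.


R^2 = r^2 = (0.455)^2 = 0.207025

0.207025


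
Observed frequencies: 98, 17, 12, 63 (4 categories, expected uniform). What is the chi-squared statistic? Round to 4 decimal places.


chi2 = sum((O-E)^2/E), E = total/4
total = 190, E = 190/4 = 47.5
(98 - 47.5)^2 / 47.5 = 2550.25 / 47.5 = 10201/190 ≈ 53.689474
(17 - 47.5)^2 / 47.5 = 930.25 / 47.5 = 3721/190 ≈ 19.584211
(12 - 47.5)^2 / 47.5 = 1260.25 / 47.5 = 5041/190 ≈ 26.531579
(63 - 47.5)^2 / 47.5 = 240.25 / 47.5 = 961/190 ≈ 5.057895
chi2 = 9962/95 ≈ 104.863158

104.8632


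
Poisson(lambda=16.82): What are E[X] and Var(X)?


E[X] = Var(X) = lambda = 16.82

16.82, 16.82


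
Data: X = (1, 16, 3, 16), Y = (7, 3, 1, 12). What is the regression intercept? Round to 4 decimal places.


a = ybar - b*xbar, where b = sum((xi-xbar)(yi-ybar)) / sum((xi-xbar)^2)
n = 4, xbar = 36/4 = 9, ybar = 23/4 = 5.75
Sxy = sum((xi-xbar)(yi-ybar)) = 43
Sxx = sum((xi-xbar)^2) = 198
b = Sxy / Sxx = 43/198 ≈ 0.217172
a = 5.75 - 0.217172 * 9 = 167/44 ≈ 3.795455

3.7955


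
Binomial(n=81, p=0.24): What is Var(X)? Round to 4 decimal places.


Var = n*p*(1-p) = 81 * 0.24 * 0.76 = 14.7744

14.7744


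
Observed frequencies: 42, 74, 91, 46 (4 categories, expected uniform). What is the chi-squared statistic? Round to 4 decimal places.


chi2 = sum((O-E)^2/E), E = total/4
total = 253, E = 253/4 = 63.25
(42 - 63.25)^2 / 63.25 = 451.5625 / 63.25 = 7225/1012 ≈ 7.139328
(74 - 63.25)^2 / 63.25 = 115.5625 / 63.25 = 1849/1012 ≈ 1.827075
(91 - 63.25)^2 / 63.25 = 770.0625 / 63.25 = 12321/1012 ≈ 12.174901
(46 - 63.25)^2 / 63.25 = 297.5625 / 63.25 = 207/44 ≈ 4.704545
chi2 = 6539/253 ≈ 25.845850

25.8458


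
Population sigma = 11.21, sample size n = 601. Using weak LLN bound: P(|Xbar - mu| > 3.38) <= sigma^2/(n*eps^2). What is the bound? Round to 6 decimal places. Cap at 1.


bound = min(1, sigma^2/(n*eps^2))
sigma^2 = 11.21^2 = 125.6641
n*eps^2 = 601 * 3.38^2 = 601 * 11.4244 = 6866.0644
sigma^2/(n*eps^2) = 125.6641 / 6866.0644 ≈ 0.01830220

0.018302


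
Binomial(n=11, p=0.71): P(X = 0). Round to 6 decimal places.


P = C(n,k) * p^k * (1-p)^(n-k)
C(11,0) = 1
p^k = 0.71^0 = 1
(1-p)^(n-k) = 0.29^11 ≈ 0.000001220051
P = 1 * 1 * 0.000001220051 ≈ 0.000001

0.000001


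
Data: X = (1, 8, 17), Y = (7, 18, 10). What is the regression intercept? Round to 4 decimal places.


a = ybar - b*xbar, where b = sum((xi-xbar)(yi-ybar)) / sum((xi-xbar)^2)
n = 3, xbar = 26/3 ≈ 8.666667, ybar = 35/3 ≈ 11.666667
Sxy = sum((xi-xbar)(yi-ybar)) = 53/3 ≈ 17.666667
Sxx = sum((xi-xbar)^2) = 386/3 ≈ 128.666667
b = Sxy / Sxx = 53/386 ≈ 0.137306
a = 11.666667 - 0.137306 * 8.666667 = 2022/193 ≈ 10.476684

10.4767


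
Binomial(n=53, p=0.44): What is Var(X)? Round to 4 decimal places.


Var = n*p*(1-p) = 53 * 0.44 * 0.56 = 13.0592

13.0592


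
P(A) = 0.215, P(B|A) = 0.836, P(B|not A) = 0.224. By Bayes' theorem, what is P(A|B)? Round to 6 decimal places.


P(A|B) = P(B|A)*P(A) / P(B), P(B) = P(B|A)*P(A) + P(B|not A)*P(not A)
P(B|A)*P(A) = 0.836 * 0.215 = 0.17974
P(B|not A)*P(not A) = 0.224 * 0.785 = 0.17584
P(B) = 0.17974 + 0.17584 = 0.35558
P(A|B) = 0.17974 / 0.35558 ≈ 0.50548400

0.505484


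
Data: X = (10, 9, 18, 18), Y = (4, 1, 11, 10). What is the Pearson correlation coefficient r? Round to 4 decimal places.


r = sum((xi-xbar)(yi-ybar)) / sqrt(sum((xi-xbar)^2) * sum((yi-ybar)^2))
n = 4, xbar = 55/4 = 13.75, ybar = 26/4 = 6.5
Sxy = sum((xi-xbar)(yi-ybar)) = 69.5
Sxx = sum((xi-xbar)^2) = 72.75
Syy = sum((yi-ybar)^2) = 69
sqrt(Sxx*Syy) ≈ 70.850194
r = Sxy / sqrt(Sxx*Syy) = 69.5 / 70.850194 ≈ 0.980943

0.9809


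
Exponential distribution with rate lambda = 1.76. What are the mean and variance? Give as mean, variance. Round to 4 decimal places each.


mean = 1/lam, var = 1/lam^2
mean = 1 / 1.76 = 25/44 ≈ 0.568182
lam^2 = 1.76^2 = 3.0976
var = 1 / 3.0976 = 625/1936 ≈ 0.322831

0.5682, 0.3228


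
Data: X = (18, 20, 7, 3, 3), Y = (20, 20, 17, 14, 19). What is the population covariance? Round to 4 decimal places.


Cov = (1/n)*sum((xi-xbar)(yi-ybar))
n = 5, xbar = 51/5 = 10.2, ybar = 90/5 = 18
sum((xi-xbar)(yi-ybar)) = 60
Cov = 60 / 5 = 12

12.0000


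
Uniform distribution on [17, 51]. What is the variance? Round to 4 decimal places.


Var = (b-a)^2 / 12
(b-a)^2 = (51 - 17)^2 = 1156
Var = 1156/12 ≈ 96.333333

96.3333


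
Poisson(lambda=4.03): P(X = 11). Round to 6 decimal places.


P = e^(-lam) * lam^k / k!
e^(-4.03) ≈ 0.01777433
lam^k = 4.03^11 ≈ 4553606.596654
k! = 11! = 39916800
P = 0.01777433 * 4553606.596654 / 39916800 ≈ 0.002028

0.002028


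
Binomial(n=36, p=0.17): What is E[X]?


E[X] = n*p = 36 * 0.17 = 6.12

6.12


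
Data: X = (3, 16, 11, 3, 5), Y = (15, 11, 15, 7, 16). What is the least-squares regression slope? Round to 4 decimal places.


b = sum((xi-xbar)(yi-ybar)) / sum((xi-xbar)^2)
n = 5, xbar = 38/5 = 7.6, ybar = 64/5 = 12.8
Sxy = sum((xi-xbar)(yi-ybar)) = 0.6
Sxx = sum((xi-xbar)^2) = 131.2
b = Sxy / Sxx = 3/656 ≈ 0.004573

0.0046


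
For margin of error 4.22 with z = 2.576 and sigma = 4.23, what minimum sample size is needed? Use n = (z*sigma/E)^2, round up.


z*sigma/E = 2.576 * 4.23 / 4.22 ≈ 2.582104
(z*sigma/E)^2 ≈ 6.667262
round up: n = 7

7


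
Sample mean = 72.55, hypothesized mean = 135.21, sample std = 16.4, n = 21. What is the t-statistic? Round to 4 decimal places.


t = (xbar - mu0) / (s/sqrt(n))
xbar - mu0 = 72.55 - 135.21 = -62.66
sqrt(21) ≈ 4.58257569
s/sqrt(n) = 16.4 / 4.58257569 ≈ 3.57877340
t = -62.66 / 3.57877340 ≈ -17.508792

-17.5088


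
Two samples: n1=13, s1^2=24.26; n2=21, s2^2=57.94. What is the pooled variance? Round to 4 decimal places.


sp^2 = ((n1-1)*s1^2 + (n2-1)*s2^2)/(n1+n2-2)
(n1-1)*s1^2 = 12 * 24.26 = 291.12
(n2-1)*s2^2 = 20 * 57.94 = 1158.8
numerator = 291.12 + 1158.8 = 1449.92
n1+n2-2 = 32
sp^2 = 1449.92 / 32 = 45.31

45.3100


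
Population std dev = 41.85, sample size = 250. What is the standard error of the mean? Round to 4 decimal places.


SE = sigma / sqrt(n)
sqrt(250) ≈ 15.811388
SE = 41.85 / 15.811388 ≈ 2.646826

2.6468


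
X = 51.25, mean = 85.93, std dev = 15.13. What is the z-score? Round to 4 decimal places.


z = (X - mu) / sigma
X - mu = 51.25 - 85.93 = -34.68
z = -34.68 / 15.13 = -204/89 ≈ -2.292135

-2.2921


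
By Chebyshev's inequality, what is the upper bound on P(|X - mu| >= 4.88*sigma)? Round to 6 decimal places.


P <= 1/k^2
k^2 = 4.88^2 = 23.8144
1/k^2 = 1 / 23.8144 ≈ 0.04199140

0.041991


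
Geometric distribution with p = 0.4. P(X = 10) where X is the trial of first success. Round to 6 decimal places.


P = (1-p)^(k-1) * p
(1-p)^(k-1) = 0.6^9 ≈ 0.01007770
P = 0.01007770 * 0.4 ≈ 0.004031078

0.004031


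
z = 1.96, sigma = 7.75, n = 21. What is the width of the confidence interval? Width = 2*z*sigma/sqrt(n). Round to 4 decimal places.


width = 2*z*sigma/sqrt(n)
2*z*sigma = 2 * 1.96 * 7.75 = 30.38
sqrt(21) ≈ 4.582576
width = 30.38 / 4.582576 ≈ 6.629460

6.6295


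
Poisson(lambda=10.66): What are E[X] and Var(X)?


E[X] = Var(X) = lambda = 10.66

10.66, 10.66


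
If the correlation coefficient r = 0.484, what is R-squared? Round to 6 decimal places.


R^2 = r^2 = (0.484)^2 = 0.234256

0.234256


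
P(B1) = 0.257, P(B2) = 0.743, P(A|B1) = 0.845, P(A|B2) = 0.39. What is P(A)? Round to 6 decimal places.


P(A) = P(A|B1)*P(B1) + P(A|B2)*P(B2)
P(A|B1)*P(B1) = 0.845 * 0.257 = 0.217165
P(A|B2)*P(B2) = 0.39 * 0.743 = 0.28977
P(A) = 0.217165 + 0.28977 = 0.506935

0.506935


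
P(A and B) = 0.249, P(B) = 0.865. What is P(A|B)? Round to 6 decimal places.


P(A|B) = P(A and B) / P(B) = 0.249 / 0.865 = 249/865 ≈ 0.28786127

0.287861


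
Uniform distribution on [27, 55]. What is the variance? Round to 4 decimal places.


Var = (b-a)^2 / 12
(b-a)^2 = (55 - 27)^2 = 784
Var = 784/12 ≈ 65.333333

65.3333


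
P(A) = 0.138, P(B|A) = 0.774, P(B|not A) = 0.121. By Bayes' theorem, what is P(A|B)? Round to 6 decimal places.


P(A|B) = P(B|A)*P(A) / P(B), P(B) = P(B|A)*P(A) + P(B|not A)*P(not A)
P(B|A)*P(A) = 0.774 * 0.138 = 0.106812
P(B|not A)*P(not A) = 0.121 * 0.862 = 0.104302
P(B) = 0.106812 + 0.104302 = 0.211114
P(A|B) = 0.106812 / 0.211114 ≈ 0.50594466

0.505945


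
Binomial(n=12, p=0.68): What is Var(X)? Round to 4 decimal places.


Var = n*p*(1-p) = 12 * 0.68 * 0.32 = 2.6112

2.6112


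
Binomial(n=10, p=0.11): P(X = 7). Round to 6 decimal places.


P = C(n,k) * p^k * (1-p)^(n-k)
C(10,7) = 120
p^k = 0.11^7 ≈ 0.0000001948717
(1-p)^(n-k) = 0.89^3 = 0.704969
P = 120 * 0.0000001948717 * 0.704969 ≈ 0.000016

0.000016


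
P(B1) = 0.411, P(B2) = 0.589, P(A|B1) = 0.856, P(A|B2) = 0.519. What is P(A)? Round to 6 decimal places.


P(A) = P(A|B1)*P(B1) + P(A|B2)*P(B2)
P(A|B1)*P(B1) = 0.856 * 0.411 = 0.351816
P(A|B2)*P(B2) = 0.519 * 0.589 = 0.305691
P(A) = 0.351816 + 0.305691 = 0.657507

0.657507


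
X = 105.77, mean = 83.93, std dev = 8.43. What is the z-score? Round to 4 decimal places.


z = (X - mu) / sigma
X - mu = 105.77 - 83.93 = 21.84
z = 21.84 / 8.43 = 728/281 ≈ 2.590747

2.5907


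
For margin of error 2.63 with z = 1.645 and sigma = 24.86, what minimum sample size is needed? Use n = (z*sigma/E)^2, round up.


z*sigma/E = 1.645 * 24.86 / 2.63 ≈ 15.549316
(z*sigma/E)^2 ≈ 241.781215
round up: n = 242

242


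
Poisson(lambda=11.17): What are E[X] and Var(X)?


E[X] = Var(X) = lambda = 11.17

11.17, 11.17


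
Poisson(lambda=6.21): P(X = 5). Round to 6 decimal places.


P = e^(-lam) * lam^k / k!
e^(-6.21) ≈ 0.002009237
lam^k = 6.21^5 ≈ 9235.448713
k! = 5! = 120
P = 0.002009237 * 9235.448713 / 120 ≈ 0.154635

0.154635


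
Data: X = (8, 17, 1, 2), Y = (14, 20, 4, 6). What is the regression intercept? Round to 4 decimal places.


a = ybar - b*xbar, where b = sum((xi-xbar)(yi-ybar)) / sum((xi-xbar)^2)
n = 4, xbar = 28/4 = 7, ybar = 44/4 = 11
Sxy = sum((xi-xbar)(yi-ybar)) = 160
Sxx = sum((xi-xbar)^2) = 162
b = Sxy / Sxx = 80/81 ≈ 0.987654
a = 11 - 0.987654 * 7 = 331/81 ≈ 4.086420

4.0864


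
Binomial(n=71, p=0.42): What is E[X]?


E[X] = n*p = 71 * 0.42 = 29.82

29.82


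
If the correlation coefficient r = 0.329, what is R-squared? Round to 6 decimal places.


R^2 = r^2 = (0.329)^2 = 0.108241

0.108241


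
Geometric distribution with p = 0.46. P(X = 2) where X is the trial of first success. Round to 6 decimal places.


P = (1-p)^(k-1) * p
(1-p)^(k-1) = 0.54^1 = 0.54
P = 0.54 * 0.46 = 0.2484

0.248400


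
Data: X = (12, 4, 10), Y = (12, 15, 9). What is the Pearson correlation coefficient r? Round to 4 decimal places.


r = sum((xi-xbar)(yi-ybar)) / sqrt(sum((xi-xbar)^2) * sum((yi-ybar)^2))
n = 3, xbar = 26/3 ≈ 8.666667, ybar = 36/3 = 12
Sxy = sum((xi-xbar)(yi-ybar)) = -18
Sxx = sum((xi-xbar)^2) = 104/3 ≈ 34.666667
Syy = sum((yi-ybar)^2) = 18
sqrt(Sxx*Syy) ≈ 24.979992
r = Sxy / sqrt(Sxx*Syy) = -18 / 24.979992 ≈ -0.720577

-0.7206


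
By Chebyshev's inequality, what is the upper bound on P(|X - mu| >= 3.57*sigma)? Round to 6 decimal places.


P <= 1/k^2
k^2 = 3.57^2 = 12.7449
1/k^2 = 1 / 12.7449 ≈ 0.07846276

0.078463


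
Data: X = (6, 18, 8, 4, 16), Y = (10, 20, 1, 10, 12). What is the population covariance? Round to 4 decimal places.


Cov = (1/n)*sum((xi-xbar)(yi-ybar))
n = 5, xbar = 52/5 = 10.4, ybar = 53/5 = 10.6
sum((xi-xbar)(yi-ybar)) = 108.8
Cov = 108.8 / 5 = 21.76

21.7600


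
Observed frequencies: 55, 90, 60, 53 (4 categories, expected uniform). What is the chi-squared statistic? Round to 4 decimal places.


chi2 = sum((O-E)^2/E), E = total/4
total = 258, E = 258/4 = 64.5
(55 - 64.5)^2 / 64.5 = 90.25 / 64.5 = 361/258 ≈ 1.399225
(90 - 64.5)^2 / 64.5 = 650.25 / 64.5 = 867/86 ≈ 10.081395
(60 - 64.5)^2 / 64.5 = 20.25 / 64.5 = 27/86 ≈ 0.313953
(53 - 64.5)^2 / 64.5 = 132.25 / 64.5 = 529/258 ≈ 2.050388
chi2 = 1786/129 ≈ 13.844961

13.8450


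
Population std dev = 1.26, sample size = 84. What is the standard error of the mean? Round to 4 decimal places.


SE = sigma / sqrt(n)
sqrt(84) ≈ 9.165151
SE = 1.26 / 9.165151 ≈ 0.137477

0.1375


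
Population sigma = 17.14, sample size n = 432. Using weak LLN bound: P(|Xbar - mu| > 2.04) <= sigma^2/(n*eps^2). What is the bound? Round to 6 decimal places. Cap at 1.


bound = min(1, sigma^2/(n*eps^2))
sigma^2 = 17.14^2 = 293.7796
n*eps^2 = 432 * 2.04^2 = 432 * 4.1616 = 1797.8112
sigma^2/(n*eps^2) = 293.7796 / 1797.8112 ≈ 0.16340959

0.163410


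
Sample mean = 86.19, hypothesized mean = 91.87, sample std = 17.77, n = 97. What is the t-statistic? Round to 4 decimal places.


t = (xbar - mu0) / (s/sqrt(n))
xbar - mu0 = 86.19 - 91.87 = -5.68
sqrt(97) ≈ 9.84885780
s/sqrt(n) = 17.77 / 9.84885780 ≈ 1.80427014
t = -5.68 / 1.80427014 ≈ -3.148087

-3.1481


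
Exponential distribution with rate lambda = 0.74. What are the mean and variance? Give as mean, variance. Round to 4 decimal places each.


mean = 1/lam, var = 1/lam^2
mean = 1 / 0.74 = 50/37 ≈ 1.351351
lam^2 = 0.74^2 = 0.5476
var = 1 / 0.5476 = 2500/1369 ≈ 1.826150

1.3514, 1.8262


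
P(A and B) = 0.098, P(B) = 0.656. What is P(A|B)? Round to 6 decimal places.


P(A|B) = P(A and B) / P(B) = 0.098 / 0.656 = 49/328 ≈ 0.14939024

0.149390


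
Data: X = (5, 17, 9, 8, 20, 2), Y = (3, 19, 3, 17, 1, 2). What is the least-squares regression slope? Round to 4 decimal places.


b = sum((xi-xbar)(yi-ybar)) / sum((xi-xbar)^2)
n = 6, xbar = 61/6 ≈ 10.166667, ybar = 45/6 = 7.5
Sxy = sum((xi-xbar)(yi-ybar)) = 67.5
Sxx = sum((xi-xbar)^2) = 1457/6 ≈ 242.833333
b = Sxy / Sxx = 405/1457 ≈ 0.277968

0.2780


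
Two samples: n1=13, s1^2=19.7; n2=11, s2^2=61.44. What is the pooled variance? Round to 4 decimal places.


sp^2 = ((n1-1)*s1^2 + (n2-1)*s2^2)/(n1+n2-2)
(n1-1)*s1^2 = 12 * 19.7 = 236.4
(n2-1)*s2^2 = 10 * 61.44 = 614.4
numerator = 236.4 + 614.4 = 850.8
n1+n2-2 = 22
sp^2 = 850.8 / 22 = 2127/55 ≈ 38.672727

38.6727


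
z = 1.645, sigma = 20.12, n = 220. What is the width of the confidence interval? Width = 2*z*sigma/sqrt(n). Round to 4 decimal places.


width = 2*z*sigma/sqrt(n)
2*z*sigma = 2 * 1.645 * 20.12 = 66.1948
sqrt(220) ≈ 14.832397
width = 66.1948 / 14.832397 ≈ 4.462853

4.4629


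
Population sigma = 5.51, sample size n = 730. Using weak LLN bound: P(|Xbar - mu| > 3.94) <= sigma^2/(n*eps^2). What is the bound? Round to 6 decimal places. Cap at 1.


bound = min(1, sigma^2/(n*eps^2))
sigma^2 = 5.51^2 = 30.3601
n*eps^2 = 730 * 3.94^2 = 730 * 15.5236 = 11332.228
sigma^2/(n*eps^2) = 30.3601 / 11332.228 ≈ 0.00267909

0.002679


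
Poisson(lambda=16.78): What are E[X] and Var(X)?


E[X] = Var(X) = lambda = 16.78

16.78, 16.78


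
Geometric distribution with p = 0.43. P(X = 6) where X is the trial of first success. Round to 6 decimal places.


P = (1-p)^(k-1) * p
(1-p)^(k-1) = 0.57^5 ≈ 0.06016921
P = 0.06016921 * 0.43 ≈ 0.02587276

0.025873


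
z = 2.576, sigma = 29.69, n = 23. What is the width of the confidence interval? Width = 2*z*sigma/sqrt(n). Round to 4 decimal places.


width = 2*z*sigma/sqrt(n)
2*z*sigma = 2 * 2.576 * 29.69 = 152.96288
sqrt(23) ≈ 4.795832
width = 152.96288 / 4.795832 ≈ 31.894965

31.8950


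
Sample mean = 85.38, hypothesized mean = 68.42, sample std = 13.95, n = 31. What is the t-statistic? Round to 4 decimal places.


t = (xbar - mu0) / (s/sqrt(n))
xbar - mu0 = 85.38 - 68.42 = 16.96
sqrt(31) ≈ 5.56776436
s/sqrt(n) = 13.95 / 5.56776436 ≈ 2.50549396
t = 16.96 / 2.50549396 ≈ 6.769124

6.7691


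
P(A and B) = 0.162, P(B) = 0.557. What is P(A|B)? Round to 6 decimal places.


P(A|B) = P(A and B) / P(B) = 0.162 / 0.557 = 162/557 ≈ 0.29084381

0.290844


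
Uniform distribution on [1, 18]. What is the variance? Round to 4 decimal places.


Var = (b-a)^2 / 12
(b-a)^2 = (18 - 1)^2 = 289
Var = 289/12 ≈ 24.083333

24.0833


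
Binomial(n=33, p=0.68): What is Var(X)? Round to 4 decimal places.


Var = n*p*(1-p) = 33 * 0.68 * 0.32 = 7.1808

7.1808


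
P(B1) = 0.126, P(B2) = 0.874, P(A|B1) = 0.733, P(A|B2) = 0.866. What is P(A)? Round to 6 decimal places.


P(A) = P(A|B1)*P(B1) + P(A|B2)*P(B2)
P(A|B1)*P(B1) = 0.733 * 0.126 = 0.092358
P(A|B2)*P(B2) = 0.866 * 0.874 = 0.756884
P(A) = 0.092358 + 0.756884 = 0.849242

0.849242


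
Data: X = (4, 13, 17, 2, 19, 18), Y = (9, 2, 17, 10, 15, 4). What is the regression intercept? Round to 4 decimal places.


a = ybar - b*xbar, where b = sum((xi-xbar)(yi-ybar)) / sum((xi-xbar)^2)
n = 6, xbar = 73/6 ≈ 12.166667, ybar = 57/6 = 9.5
Sxy = sum((xi-xbar)(yi-ybar)) = 34.5
Sxx = sum((xi-xbar)^2) = 1649/6 ≈ 274.833333
b = Sxy / Sxx = 207/1649 ≈ 0.125531
a = 9.5 - 0.125531 * 12.166667 = 13147/1649 ≈ 7.972711

7.9727


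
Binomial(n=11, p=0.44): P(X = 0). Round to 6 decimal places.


P = C(n,k) * p^k * (1-p)^(n-k)
C(11,0) = 1
p^k = 0.44^0 = 1
(1-p)^(n-k) = 0.56^11 ≈ 0.001698511
P = 1 * 1 * 0.001698511 ≈ 0.001699

0.001699


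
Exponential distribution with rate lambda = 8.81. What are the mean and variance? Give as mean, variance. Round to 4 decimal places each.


mean = 1/lam, var = 1/lam^2
mean = 1 / 8.81 = 100/881 ≈ 0.113507
lam^2 = 8.81^2 = 77.6161
var = 1 / 77.6161 ≈ 0.012884

0.1135, 0.0129


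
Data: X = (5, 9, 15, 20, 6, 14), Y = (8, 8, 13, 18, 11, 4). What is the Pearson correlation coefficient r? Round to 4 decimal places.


r = sum((xi-xbar)(yi-ybar)) / sqrt(sum((xi-xbar)^2) * sum((yi-ybar)^2))
n = 6, xbar = 69/6 = 11.5, ybar = 62/6 = 31/3 ≈ 10.333333
Sxy = sum((xi-xbar)(yi-ybar)) = 76
Sxx = sum((xi-xbar)^2) = 169.5
Syy = sum((yi-ybar)^2) = 352/3 ≈ 117.333333
sqrt(Sxx*Syy) ≈ 141.024821
r = Sxy / sqrt(Sxx*Syy) = 76 / 141.024821 ≈ 0.538912

0.5389


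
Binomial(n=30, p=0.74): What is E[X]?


E[X] = n*p = 30 * 0.74 = 22.2

22.2


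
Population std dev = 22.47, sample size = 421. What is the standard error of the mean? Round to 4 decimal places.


SE = sigma / sqrt(n)
sqrt(421) ≈ 20.518285
SE = 22.47 / 20.518285 ≈ 1.095121

1.0951


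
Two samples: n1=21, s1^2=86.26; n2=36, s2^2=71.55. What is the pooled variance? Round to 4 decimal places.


sp^2 = ((n1-1)*s1^2 + (n2-1)*s2^2)/(n1+n2-2)
(n1-1)*s1^2 = 20 * 86.26 = 1725.2
(n2-1)*s2^2 = 35 * 71.55 = 2504.25
numerator = 1725.2 + 2504.25 = 4229.45
n1+n2-2 = 55
sp^2 = 4229.45 / 55 = 84589/1100 ≈ 76.899091

76.8991


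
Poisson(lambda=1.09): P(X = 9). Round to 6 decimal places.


P = e^(-lam) * lam^k / k!
e^(-1.09) ≈ 0.3362165
lam^k = 1.09^9 ≈ 2.171893
k! = 9! = 362880
P = 0.3362165 * 2.171893 / 362880 ≈ 0.000002

0.000002


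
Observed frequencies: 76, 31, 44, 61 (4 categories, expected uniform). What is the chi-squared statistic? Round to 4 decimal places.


chi2 = sum((O-E)^2/E), E = total/4
total = 212, E = 212/4 = 53
(76 - 53)^2 / 53 = 529 / 53 = 529/53 ≈ 9.981132
(31 - 53)^2 / 53 = 484 / 53 = 484/53 ≈ 9.132075
(44 - 53)^2 / 53 = 81 / 53 = 81/53 ≈ 1.528302
(61 - 53)^2 / 53 = 64 / 53 = 64/53 ≈ 1.207547
chi2 = 1158/53 ≈ 21.849057

21.8491


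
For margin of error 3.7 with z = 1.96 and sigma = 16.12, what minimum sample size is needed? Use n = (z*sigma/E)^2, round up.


z*sigma/E = 1.96 * 16.12 / 3.7 = 39494/4625 ≈ 8.539243
(z*sigma/E)^2 ≈ 72.918675
round up: n = 73

73


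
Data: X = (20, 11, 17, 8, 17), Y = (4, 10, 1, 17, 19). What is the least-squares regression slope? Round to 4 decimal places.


b = sum((xi-xbar)(yi-ybar)) / sum((xi-xbar)^2)
n = 5, xbar = 73/5 = 14.6, ybar = 51/5 = 10.2
Sxy = sum((xi-xbar)(yi-ybar)) = -78.6
Sxx = sum((xi-xbar)^2) = 97.2
b = Sxy / Sxx = -131/162 ≈ -0.808642

-0.8086


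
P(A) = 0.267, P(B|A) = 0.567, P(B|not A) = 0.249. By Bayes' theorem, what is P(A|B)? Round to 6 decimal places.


P(A|B) = P(B|A)*P(A) / P(B), P(B) = P(B|A)*P(A) + P(B|not A)*P(not A)
P(B|A)*P(A) = 0.567 * 0.267 = 0.151389
P(B|not A)*P(not A) = 0.249 * 0.733 = 0.182517
P(B) = 0.151389 + 0.182517 = 0.333906
P(A|B) = 0.151389 / 0.333906 ≈ 0.45338808

0.453388


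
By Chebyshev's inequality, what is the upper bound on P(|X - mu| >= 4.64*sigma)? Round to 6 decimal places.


P <= 1/k^2
k^2 = 4.64^2 = 21.5296
1/k^2 = 1 / 21.5296 ≈ 0.04644768

0.046448


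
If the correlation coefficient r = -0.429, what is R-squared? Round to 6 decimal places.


R^2 = r^2 = (-0.429)^2 = 0.184041

0.184041


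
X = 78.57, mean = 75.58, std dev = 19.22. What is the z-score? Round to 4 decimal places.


z = (X - mu) / sigma
X - mu = 78.57 - 75.58 = 2.99
z = 2.99 / 19.22 = 299/1922 ≈ 0.155567

0.1556


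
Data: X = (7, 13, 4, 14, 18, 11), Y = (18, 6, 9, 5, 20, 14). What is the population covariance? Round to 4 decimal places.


Cov = (1/n)*sum((xi-xbar)(yi-ybar))
n = 6, xbar = 67/6 ≈ 11.166667, ybar = 72/6 = 12
sum((xi-xbar)(yi-ybar)) = 20
Cov = 20 / 6 = 10/3 ≈ 3.333333

3.3333


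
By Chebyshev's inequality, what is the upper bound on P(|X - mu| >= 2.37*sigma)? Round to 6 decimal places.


P <= 1/k^2
k^2 = 2.37^2 = 5.6169
1/k^2 = 1 / 5.6169 ≈ 0.17803415

0.178034


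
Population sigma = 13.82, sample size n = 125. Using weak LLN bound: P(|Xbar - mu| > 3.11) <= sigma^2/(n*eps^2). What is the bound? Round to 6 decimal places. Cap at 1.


bound = min(1, sigma^2/(n*eps^2))
sigma^2 = 13.82^2 = 190.9924
n*eps^2 = 125 * 3.11^2 = 125 * 9.6721 = 1209.0125
sigma^2/(n*eps^2) = 190.9924 / 1209.0125 ≈ 0.15797388

0.157974


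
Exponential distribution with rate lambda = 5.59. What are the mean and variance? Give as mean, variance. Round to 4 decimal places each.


mean = 1/lam, var = 1/lam^2
mean = 1 / 5.59 = 100/559 ≈ 0.178891
lam^2 = 5.59^2 = 31.2481
var = 1 / 31.2481 ≈ 0.032002

0.1789, 0.0320


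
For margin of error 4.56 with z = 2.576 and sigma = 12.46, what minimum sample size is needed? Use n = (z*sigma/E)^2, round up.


z*sigma/E = 2.576 * 12.46 / 4.56 ≈ 7.038807
(z*sigma/E)^2 ≈ 49.544804
round up: n = 50

50


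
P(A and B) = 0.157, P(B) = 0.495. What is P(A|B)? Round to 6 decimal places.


P(A|B) = P(A and B) / P(B) = 0.157 / 0.495 = 157/495 ≈ 0.31717172

0.317172


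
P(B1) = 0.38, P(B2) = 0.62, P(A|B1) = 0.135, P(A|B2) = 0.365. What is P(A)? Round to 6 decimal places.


P(A) = P(A|B1)*P(B1) + P(A|B2)*P(B2)
P(A|B1)*P(B1) = 0.135 * 0.38 = 0.0513
P(A|B2)*P(B2) = 0.365 * 0.62 = 0.2263
P(A) = 0.0513 + 0.2263 = 0.2776

0.277600


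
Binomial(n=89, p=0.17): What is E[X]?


E[X] = n*p = 89 * 0.17 = 15.13

15.13


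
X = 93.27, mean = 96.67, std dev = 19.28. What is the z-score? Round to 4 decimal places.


z = (X - mu) / sigma
X - mu = 93.27 - 96.67 = -3.4
z = -3.4 / 19.28 = -85/482 ≈ -0.176349

-0.1763


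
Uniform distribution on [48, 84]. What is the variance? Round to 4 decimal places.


Var = (b-a)^2 / 12
(b-a)^2 = (84 - 48)^2 = 1296
Var = 1296/12 = 108

108.0000


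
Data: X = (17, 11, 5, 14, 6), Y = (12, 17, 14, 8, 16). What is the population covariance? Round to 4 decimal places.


Cov = (1/n)*sum((xi-xbar)(yi-ybar))
n = 5, xbar = 53/5 = 10.6, ybar = 67/5 = 13.4
sum((xi-xbar)(yi-ybar)) = -41.2
Cov = -41.2 / 5 = -8.24

-8.2400


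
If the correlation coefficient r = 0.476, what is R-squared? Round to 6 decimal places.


R^2 = r^2 = (0.476)^2 = 0.226576

0.226576


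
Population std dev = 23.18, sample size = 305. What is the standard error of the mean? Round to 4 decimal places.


SE = sigma / sqrt(n)
sqrt(305) ≈ 17.464249
SE = 23.18 / 17.464249 ≈ 1.327283

1.3273


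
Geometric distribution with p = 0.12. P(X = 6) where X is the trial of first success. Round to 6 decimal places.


P = (1-p)^(k-1) * p
(1-p)^(k-1) = 0.88^5 ≈ 0.5277319
P = 0.5277319 * 0.12 ≈ 0.06332783

0.063328


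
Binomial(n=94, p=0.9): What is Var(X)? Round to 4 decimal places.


Var = n*p*(1-p) = 94 * 0.9 * 0.1 = 8.46

8.4600


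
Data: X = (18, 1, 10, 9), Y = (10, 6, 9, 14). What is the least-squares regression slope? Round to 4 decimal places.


b = sum((xi-xbar)(yi-ybar)) / sum((xi-xbar)^2)
n = 4, xbar = 38/4 = 9.5, ybar = 39/4 = 9.75
Sxy = sum((xi-xbar)(yi-ybar)) = 31.5
Sxx = sum((xi-xbar)^2) = 145
b = Sxy / Sxx = 63/290 ≈ 0.217241

0.2172


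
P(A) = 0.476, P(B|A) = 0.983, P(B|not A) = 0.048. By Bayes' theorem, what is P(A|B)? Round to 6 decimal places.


P(A|B) = P(B|A)*P(A) / P(B), P(B) = P(B|A)*P(A) + P(B|not A)*P(not A)
P(B|A)*P(A) = 0.983 * 0.476 = 0.467908
P(B|not A)*P(not A) = 0.048 * 0.524 = 0.025152
P(B) = 0.467908 + 0.025152 = 0.49306
P(A|B) = 0.467908 / 0.49306 ≈ 0.94898795

0.948988


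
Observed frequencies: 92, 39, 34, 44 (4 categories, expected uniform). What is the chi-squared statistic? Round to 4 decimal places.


chi2 = sum((O-E)^2/E), E = total/4
total = 209, E = 209/4 = 52.25
(92 - 52.25)^2 / 52.25 = 1580.0625 / 52.25 = 25281/836 ≈ 30.240431
(39 - 52.25)^2 / 52.25 = 175.5625 / 52.25 = 2809/836 ≈ 3.360048
(34 - 52.25)^2 / 52.25 = 333.0625 / 52.25 = 5329/836 ≈ 6.374402
(44 - 52.25)^2 / 52.25 = 68.0625 / 52.25 = 99/76 ≈ 1.302632
chi2 = 8627/209 ≈ 41.277512

41.2775


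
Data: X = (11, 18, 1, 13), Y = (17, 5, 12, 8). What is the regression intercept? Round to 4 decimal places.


a = ybar - b*xbar, where b = sum((xi-xbar)(yi-ybar)) / sum((xi-xbar)^2)
n = 4, xbar = 43/4 = 10.75, ybar = 42/4 = 10.5
Sxy = sum((xi-xbar)(yi-ybar)) = -58.5
Sxx = sum((xi-xbar)^2) = 152.75
b = Sxy / Sxx = -18/47 ≈ -0.382979
a = 10.5 - (-0.382979) * 10.75 = 687/47 ≈ 14.617021

14.6170


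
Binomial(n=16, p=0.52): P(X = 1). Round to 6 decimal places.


P = C(n,k) * p^k * (1-p)^(n-k)
C(16,1) = 16
p^k = 0.52^1 = 0.52
(1-p)^(n-k) = 0.48^15 ≈ 0.00001654316
P = 16 * 0.52 * 0.00001654316 ≈ 0.000138

0.000138


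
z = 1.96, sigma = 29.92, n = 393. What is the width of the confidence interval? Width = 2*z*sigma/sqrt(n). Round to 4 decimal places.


width = 2*z*sigma/sqrt(n)
2*z*sigma = 2 * 1.96 * 29.92 = 117.2864
sqrt(393) ≈ 19.824228
width = 117.2864 / 19.824228 ≈ 5.916316

5.9163


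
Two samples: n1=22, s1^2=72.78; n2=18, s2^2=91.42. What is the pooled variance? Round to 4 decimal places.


sp^2 = ((n1-1)*s1^2 + (n2-1)*s2^2)/(n1+n2-2)
(n1-1)*s1^2 = 21 * 72.78 = 1528.38
(n2-1)*s2^2 = 17 * 91.42 = 1554.14
numerator = 1528.38 + 1554.14 = 3082.52
n1+n2-2 = 38
sp^2 = 3082.52 / 38 = 77063/950 ≈ 81.118947

81.1189


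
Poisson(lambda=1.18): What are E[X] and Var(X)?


E[X] = Var(X) = lambda = 1.18

1.18, 1.18


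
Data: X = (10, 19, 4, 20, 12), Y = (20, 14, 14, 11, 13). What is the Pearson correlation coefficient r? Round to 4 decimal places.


r = sum((xi-xbar)(yi-ybar)) / sqrt(sum((xi-xbar)^2) * sum((yi-ybar)^2))
n = 5, xbar = 65/5 = 13, ybar = 72/5 = 14.4
Sxy = sum((xi-xbar)(yi-ybar)) = -38
Sxx = sum((xi-xbar)^2) = 176
Syy = sum((yi-ybar)^2) = 45.2
sqrt(Sxx*Syy) ≈ 89.191928
r = Sxy / sqrt(Sxx*Syy) = -38 / 89.191928 ≈ -0.426048

-0.4260


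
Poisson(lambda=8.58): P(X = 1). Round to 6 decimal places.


P = e^(-lam) * lam^k / k!
e^(-8.58) ≈ 0.0001878250
lam^k = 8.58^1 = 8.58
k! = 1! = 1
P = 0.0001878250 * 8.58 / 1 ≈ 0.001612

0.001612


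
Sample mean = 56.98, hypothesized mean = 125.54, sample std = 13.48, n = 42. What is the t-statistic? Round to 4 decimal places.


t = (xbar - mu0) / (s/sqrt(n))
xbar - mu0 = 56.98 - 125.54 = -68.56
sqrt(42) ≈ 6.48074070
s/sqrt(n) = 13.48 / 6.48074070 ≈ 2.08000916
t = -68.56 / 2.08000916 ≈ -32.961393

-32.9614


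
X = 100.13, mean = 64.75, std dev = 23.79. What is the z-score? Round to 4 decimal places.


z = (X - mu) / sigma
X - mu = 100.13 - 64.75 = 35.38
z = 35.38 / 23.79 = 58/39 ≈ 1.487179

1.4872


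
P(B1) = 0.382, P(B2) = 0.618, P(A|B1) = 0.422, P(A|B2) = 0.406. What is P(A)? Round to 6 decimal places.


P(A) = P(A|B1)*P(B1) + P(A|B2)*P(B2)
P(A|B1)*P(B1) = 0.422 * 0.382 = 0.161204
P(A|B2)*P(B2) = 0.406 * 0.618 = 0.250908
P(A) = 0.161204 + 0.250908 = 0.412112

0.412112


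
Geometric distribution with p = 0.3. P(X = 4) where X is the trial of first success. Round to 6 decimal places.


P = (1-p)^(k-1) * p
(1-p)^(k-1) = 0.7^3 = 0.343
P = 0.343 * 0.3 = 0.1029

0.102900


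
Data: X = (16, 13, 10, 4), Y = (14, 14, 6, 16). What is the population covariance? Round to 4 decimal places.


Cov = (1/n)*sum((xi-xbar)(yi-ybar))
n = 4, xbar = 43/4 = 10.75, ybar = 50/4 = 12.5
sum((xi-xbar)(yi-ybar)) = -7.5
Cov = -7.5 / 4 = -1.875

-1.8750


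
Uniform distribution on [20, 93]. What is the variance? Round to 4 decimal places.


Var = (b-a)^2 / 12
(b-a)^2 = (93 - 20)^2 = 5329
Var = 5329/12 ≈ 444.083333

444.0833


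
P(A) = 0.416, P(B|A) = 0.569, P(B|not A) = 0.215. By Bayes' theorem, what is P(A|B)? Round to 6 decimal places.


P(A|B) = P(B|A)*P(A) / P(B), P(B) = P(B|A)*P(A) + P(B|not A)*P(not A)
P(B|A)*P(A) = 0.569 * 0.416 = 0.236704
P(B|not A)*P(not A) = 0.215 * 0.584 = 0.12556
P(B) = 0.236704 + 0.12556 = 0.362264
P(A|B) = 0.236704 / 0.362264 ≈ 0.65340194

0.653402


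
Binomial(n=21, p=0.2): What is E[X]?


E[X] = n*p = 21 * 0.2 = 4.2

4.2


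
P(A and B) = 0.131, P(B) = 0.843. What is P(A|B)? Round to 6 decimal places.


P(A|B) = P(A and B) / P(B) = 0.131 / 0.843 = 131/843 ≈ 0.15539739

0.155397


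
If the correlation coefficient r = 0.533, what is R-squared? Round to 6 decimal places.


R^2 = r^2 = (0.533)^2 = 0.284089

0.284089


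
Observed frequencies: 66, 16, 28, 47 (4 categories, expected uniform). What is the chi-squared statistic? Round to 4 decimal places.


chi2 = sum((O-E)^2/E), E = total/4
total = 157, E = 157/4 = 39.25
(66 - 39.25)^2 / 39.25 = 715.5625 / 39.25 = 11449/628 ≈ 18.230892
(16 - 39.25)^2 / 39.25 = 540.5625 / 39.25 = 8649/628 ≈ 13.772293
(28 - 39.25)^2 / 39.25 = 126.5625 / 39.25 = 2025/628 ≈ 3.224522
(47 - 39.25)^2 / 39.25 = 60.0625 / 39.25 = 961/628 ≈ 1.530255
chi2 = 5771/157 ≈ 36.757962

36.7580


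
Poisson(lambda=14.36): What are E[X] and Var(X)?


E[X] = Var(X) = lambda = 14.36

14.36, 14.36


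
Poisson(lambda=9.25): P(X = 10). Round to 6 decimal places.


P = e^(-lam) * lam^k / k!
e^(-9.25) ≈ 0.00009611165
lam^k = 9.25^10 ≈ 4585823414.247369
k! = 10! = 3628800
P = 0.00009611165 * 4585823414.247369 / 3628800 ≈ 0.121459

0.121459


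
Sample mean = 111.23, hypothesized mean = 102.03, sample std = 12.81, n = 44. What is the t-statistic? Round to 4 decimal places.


t = (xbar - mu0) / (s/sqrt(n))
xbar - mu0 = 111.23 - 102.03 = 9.2
sqrt(44) ≈ 6.63324958
s/sqrt(n) = 12.81 / 6.63324958 ≈ 1.93118016
t = 9.2 / 1.93118016 ≈ 4.763926

4.7639


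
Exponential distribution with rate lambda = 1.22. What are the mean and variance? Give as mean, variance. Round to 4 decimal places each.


mean = 1/lam, var = 1/lam^2
mean = 1 / 1.22 = 50/61 ≈ 0.819672
lam^2 = 1.22^2 = 1.4884
var = 1 / 1.4884 = 2500/3721 ≈ 0.671862

0.8197, 0.6719


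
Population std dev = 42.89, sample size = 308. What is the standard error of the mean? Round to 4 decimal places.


SE = sigma / sqrt(n)
sqrt(308) ≈ 17.549929
SE = 42.89 / 17.549929 ≈ 2.443885

2.4439


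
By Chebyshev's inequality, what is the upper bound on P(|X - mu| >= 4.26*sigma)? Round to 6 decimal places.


P <= 1/k^2
k^2 = 4.26^2 = 18.1476
1/k^2 = 1 / 18.1476 ≈ 0.05510371

0.055104


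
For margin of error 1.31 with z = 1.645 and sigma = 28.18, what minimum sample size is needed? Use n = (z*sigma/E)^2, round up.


z*sigma/E = 1.645 * 28.18 / 1.31 ≈ 35.386336
(z*sigma/E)^2 ≈ 1252.192767
round up: n = 1253

1253


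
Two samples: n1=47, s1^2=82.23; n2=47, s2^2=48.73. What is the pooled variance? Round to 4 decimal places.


sp^2 = ((n1-1)*s1^2 + (n2-1)*s2^2)/(n1+n2-2)
(n1-1)*s1^2 = 46 * 82.23 = 3782.58
(n2-1)*s2^2 = 46 * 48.73 = 2241.58
numerator = 3782.58 + 2241.58 = 6024.16
n1+n2-2 = 92
sp^2 = 6024.16 / 92 = 65.48

65.4800


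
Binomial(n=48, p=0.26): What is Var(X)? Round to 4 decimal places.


Var = n*p*(1-p) = 48 * 0.26 * 0.74 = 9.2352

9.2352


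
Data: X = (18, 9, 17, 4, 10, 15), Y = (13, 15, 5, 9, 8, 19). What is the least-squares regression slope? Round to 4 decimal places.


b = sum((xi-xbar)(yi-ybar)) / sum((xi-xbar)^2)
n = 6, xbar = 73/6 ≈ 12.166667, ybar = 69/6 = 11.5
Sxy = sum((xi-xbar)(yi-ybar)) = 15.5
Sxx = sum((xi-xbar)^2) = 881/6 ≈ 146.833333
b = Sxy / Sxx = 93/881 ≈ 0.105562

0.1056


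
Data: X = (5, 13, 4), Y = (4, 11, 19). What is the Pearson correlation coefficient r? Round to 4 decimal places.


r = sum((xi-xbar)(yi-ybar)) / sqrt(sum((xi-xbar)^2) * sum((yi-ybar)^2))
n = 3, xbar = 22/3 ≈ 7.333333, ybar = 34/3 ≈ 11.333333
Sxy = sum((xi-xbar)(yi-ybar)) = -31/3 ≈ -10.333333
Sxx = sum((xi-xbar)^2) = 146/3 ≈ 48.666667
Syy = sum((yi-ybar)^2) = 338/3 ≈ 112.666667
sqrt(Sxx*Syy) ≈ 74.048032
r = Sxy / sqrt(Sxx*Syy) = -10.333333 / 74.048032 ≈ -0.139549

-0.1395


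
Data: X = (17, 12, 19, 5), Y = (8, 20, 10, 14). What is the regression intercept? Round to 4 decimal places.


a = ybar - b*xbar, where b = sum((xi-xbar)(yi-ybar)) / sum((xi-xbar)^2)
n = 4, xbar = 53/4 = 13.25, ybar = 52/4 = 13
Sxy = sum((xi-xbar)(yi-ybar)) = -53
Sxx = sum((xi-xbar)^2) = 116.75
b = Sxy / Sxx = -212/467 ≈ -0.453961
a = 13 - (-0.453961) * 13.25 = 8880/467 ≈ 19.014989

19.0150


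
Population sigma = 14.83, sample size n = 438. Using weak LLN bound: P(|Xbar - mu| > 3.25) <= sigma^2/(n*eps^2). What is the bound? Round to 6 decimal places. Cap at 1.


bound = min(1, sigma^2/(n*eps^2))
sigma^2 = 14.83^2 = 219.9289
n*eps^2 = 438 * 3.25^2 = 438 * 10.5625 = 4626.375
sigma^2/(n*eps^2) = 219.9289 / 4626.375 ≈ 0.04753806

0.047538


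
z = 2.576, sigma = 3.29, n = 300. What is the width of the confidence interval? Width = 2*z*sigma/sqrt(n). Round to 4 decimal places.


width = 2*z*sigma/sqrt(n)
2*z*sigma = 2 * 2.576 * 3.29 = 16.95008
sqrt(300) ≈ 17.320508
width = 16.95008 / 17.320508 ≈ 0.978613

0.9786


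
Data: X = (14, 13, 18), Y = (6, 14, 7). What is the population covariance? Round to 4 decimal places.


Cov = (1/n)*sum((xi-xbar)(yi-ybar))
n = 3, xbar = 45/3 = 15, ybar = 27/3 = 9
sum((xi-xbar)(yi-ybar)) = -13
Cov = -13 / 3 = -13/3 ≈ -4.333333

-4.3333


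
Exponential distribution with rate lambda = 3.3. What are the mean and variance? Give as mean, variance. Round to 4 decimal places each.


mean = 1/lam, var = 1/lam^2
mean = 1 / 3.3 = 10/33 ≈ 0.303030
lam^2 = 3.3^2 = 10.89
var = 1 / 10.89 = 100/1089 ≈ 0.091827

0.3030, 0.0918


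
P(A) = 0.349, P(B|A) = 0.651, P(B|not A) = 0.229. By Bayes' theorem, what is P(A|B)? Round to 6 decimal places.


P(A|B) = P(B|A)*P(A) / P(B), P(B) = P(B|A)*P(A) + P(B|not A)*P(not A)
P(B|A)*P(A) = 0.651 * 0.349 = 0.227199
P(B|not A)*P(not A) = 0.229 * 0.651 = 0.149079
P(B) = 0.227199 + 0.149079 = 0.376278
P(A|B) = 0.227199 / 0.376278 = 349/578 ≈ 0.60380623

0.603806


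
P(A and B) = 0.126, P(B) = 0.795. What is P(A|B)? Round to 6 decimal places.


P(A|B) = P(A and B) / P(B) = 0.126 / 0.795 = 42/265 ≈ 0.15849057

0.158491


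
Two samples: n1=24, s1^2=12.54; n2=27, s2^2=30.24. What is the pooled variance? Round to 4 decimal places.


sp^2 = ((n1-1)*s1^2 + (n2-1)*s2^2)/(n1+n2-2)
(n1-1)*s1^2 = 23 * 12.54 = 288.42
(n2-1)*s2^2 = 26 * 30.24 = 786.24
numerator = 288.42 + 786.24 = 1074.66
n1+n2-2 = 49
sp^2 = 1074.66 / 49 = 53733/2450 ≈ 21.931837

21.9318


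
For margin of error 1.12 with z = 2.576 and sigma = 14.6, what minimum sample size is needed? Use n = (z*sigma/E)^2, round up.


z*sigma/E = 2.576 * 14.6 / 1.12 = 33.58
(z*sigma/E)^2 = 1127.6164
round up: n = 1128

1128


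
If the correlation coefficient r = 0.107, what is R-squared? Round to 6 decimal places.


R^2 = r^2 = (0.107)^2 = 0.011449

0.011449


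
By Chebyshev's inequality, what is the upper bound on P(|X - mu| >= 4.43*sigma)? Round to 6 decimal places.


P <= 1/k^2
k^2 = 4.43^2 = 19.6249
1/k^2 = 1 / 19.6249 ≈ 0.05095567

0.050956


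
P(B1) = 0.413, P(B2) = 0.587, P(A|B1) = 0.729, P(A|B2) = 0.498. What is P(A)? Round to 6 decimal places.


P(A) = P(A|B1)*P(B1) + P(A|B2)*P(B2)
P(A|B1)*P(B1) = 0.729 * 0.413 = 0.301077
P(A|B2)*P(B2) = 0.498 * 0.587 = 0.292326
P(A) = 0.301077 + 0.292326 = 0.593403

0.593403


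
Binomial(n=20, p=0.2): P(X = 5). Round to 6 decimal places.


P = C(n,k) * p^k * (1-p)^(n-k)
C(20,5) = 15504
p^k = 0.2^5 = 0.00032
(1-p)^(n-k) = 0.8^15 ≈ 0.03518437
P = 15504 * 0.00032 * 0.03518437 ≈ 0.174560

0.174560


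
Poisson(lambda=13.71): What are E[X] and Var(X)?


E[X] = Var(X) = lambda = 13.71

13.71, 13.71


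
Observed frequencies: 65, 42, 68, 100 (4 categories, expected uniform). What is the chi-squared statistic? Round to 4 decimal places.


chi2 = sum((O-E)^2/E), E = total/4
total = 275, E = 275/4 = 68.75
(65 - 68.75)^2 / 68.75 = 14.0625 / 68.75 = 9/44 ≈ 0.204545
(42 - 68.75)^2 / 68.75 = 715.5625 / 68.75 = 11449/1100 ≈ 10.408182
(68 - 68.75)^2 / 68.75 = 0.5625 / 68.75 = 9/1100 ≈ 0.008182
(100 - 68.75)^2 / 68.75 = 976.5625 / 68.75 = 625/44 ≈ 14.204545
chi2 = 6827/275 ≈ 24.825455

24.8255
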